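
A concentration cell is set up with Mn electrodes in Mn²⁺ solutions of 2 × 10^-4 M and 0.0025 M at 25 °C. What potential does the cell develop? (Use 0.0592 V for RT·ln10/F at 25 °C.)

0.032 V

Both half-cells are Mn²⁺/Mn, so E°_cell = 0. The concentrated side is the cathode; the cell reaction moves Mn²⁺ from high to low concentration with n = 2.
Q = [Mn²⁺]_dilute/[Mn²⁺]_conc = 2 × 10^-4/0.0025 = 0.0800.
E = 0 − (0.0592/2) log Q = −(0.0592/2)(-1.097) = 0.0325 V.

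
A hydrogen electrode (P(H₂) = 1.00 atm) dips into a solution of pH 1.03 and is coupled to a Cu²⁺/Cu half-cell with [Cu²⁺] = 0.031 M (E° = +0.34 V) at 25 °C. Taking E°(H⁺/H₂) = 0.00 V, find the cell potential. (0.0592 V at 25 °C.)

0.36 V

The Cu²⁺/Cu couple is the cathode, so E°_cell = 0.34 V; n = 2.
[H⁺] = 10^(−1.03) = 0.093 M, and Q = [H⁺]^2 / ([Cu²⁺]·P(H₂)) = 0.281.
E = E° − (0.0592/2) log Q = 0.34 − (0.0592/2)(-0.551) = 0.356 V.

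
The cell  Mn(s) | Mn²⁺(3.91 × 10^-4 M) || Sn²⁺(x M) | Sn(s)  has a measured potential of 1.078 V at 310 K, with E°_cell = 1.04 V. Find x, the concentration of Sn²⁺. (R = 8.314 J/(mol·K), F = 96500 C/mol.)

0.0067 M

From the Nernst equation, ln Q = nF(E° − E)/RT = 2×96500×(1.04 − 1.078)/(8.314×310) = -2.846, so Q = 0.0581.
With Q = [Mn²⁺]/[Sn²⁺] and the known concentrations, [Sn²⁺] in the denominator gives [Sn²⁺] = 0.0067 M.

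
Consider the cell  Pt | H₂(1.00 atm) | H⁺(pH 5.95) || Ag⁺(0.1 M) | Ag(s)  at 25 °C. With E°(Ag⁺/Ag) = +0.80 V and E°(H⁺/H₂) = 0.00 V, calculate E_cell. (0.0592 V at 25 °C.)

1.09 V

The Ag⁺/Ag couple is the cathode, so E°_cell = 0.80 V; n = 2.
[H⁺] = 10^(−5.95) = 1.1 × 10^-6 M, and Q = [H⁺]^2 / ([Ag⁺]^2·P(H₂)) = 1.26 × 10^-10.
E = E° − (0.0592/2) log Q = 0.80 − (0.0592/2)(-9.900) = 1.093 V.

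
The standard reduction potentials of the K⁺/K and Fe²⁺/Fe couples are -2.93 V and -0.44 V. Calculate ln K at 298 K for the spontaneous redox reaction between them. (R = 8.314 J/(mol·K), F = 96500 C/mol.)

E°_cell = -0.44 − (-2.93) = 2.49 V, with n = 2 electrons transferred.
At equilibrium E = 0, so the Nernst equation gives ln K = nFE°/RT = (2)(96500)(2.49)/((8.314)(298)) = 193.97.

ln K = 194.0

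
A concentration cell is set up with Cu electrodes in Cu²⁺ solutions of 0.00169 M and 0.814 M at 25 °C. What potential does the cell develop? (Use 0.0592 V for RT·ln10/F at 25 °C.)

0.079 V

Both half-cells are Cu²⁺/Cu, so E°_cell = 0. The concentrated side is the cathode; the cell reaction moves Cu²⁺ from high to low concentration with n = 2.
Q = [Cu²⁺]_dilute/[Cu²⁺]_conc = 0.00169/0.814 = 0.00208.
E = 0 − (0.0592/2) log Q = −(0.0592/2)(-2.683) = 0.0794 V.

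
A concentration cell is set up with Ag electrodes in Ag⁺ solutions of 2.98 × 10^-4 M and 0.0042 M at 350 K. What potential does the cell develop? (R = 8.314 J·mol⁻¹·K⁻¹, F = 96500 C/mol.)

Both half-cells are Ag⁺/Ag, so E°_cell = 0. The concentrated side is the cathode; the cell reaction moves Ag⁺ from high to low concentration with n = 1.
Q = [Ag⁺]_dilute/[Ag⁺]_conc = 2.98 × 10^-4/0.0042 = 0.0710.
E = 0 − (RT/nF) ln Q = −((8.314×350)/(1×96500))(-2.646) = 0.0798 V.

0.080 V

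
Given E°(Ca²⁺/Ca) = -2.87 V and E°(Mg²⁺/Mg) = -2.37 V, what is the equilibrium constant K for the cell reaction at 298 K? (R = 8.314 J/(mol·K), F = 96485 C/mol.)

E°_cell = -2.37 − (-2.87) = 0.50 V, with n = 2 electrons transferred.
At equilibrium E = 0, so the Nernst equation gives ln K = nFE°/RT = (2)(96485)(0.50)/((8.314)(298)) = 38.94.
K = e^38.94 = 8.2 × 10^16.

8.2 × 10^16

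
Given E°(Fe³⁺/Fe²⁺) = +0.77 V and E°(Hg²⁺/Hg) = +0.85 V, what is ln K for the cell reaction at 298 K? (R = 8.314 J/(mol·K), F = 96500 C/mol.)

ln K = 6.2

E°_cell = +0.85 − (+0.77) = 0.08 V, with n = 2 electrons transferred.
At equilibrium E = 0, so the Nernst equation gives ln K = nFE°/RT = (2)(96500)(0.08)/((8.314)(298)) = 6.23.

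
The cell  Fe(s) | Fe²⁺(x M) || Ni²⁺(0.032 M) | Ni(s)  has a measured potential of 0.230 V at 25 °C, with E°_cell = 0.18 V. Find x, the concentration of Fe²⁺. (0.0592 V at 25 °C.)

6.5 × 10^-4 M

From the Nernst equation, log Q = n(E° − E)/0.0592 = 2(0.18 − 0.230)/0.0592 = -1.689, so Q = 0.0205.
With Q = [Fe²⁺]/[Ni²⁺] and the known concentrations, [Fe²⁺] in the numerator gives [Fe²⁺] = 6.5 × 10^-4 M.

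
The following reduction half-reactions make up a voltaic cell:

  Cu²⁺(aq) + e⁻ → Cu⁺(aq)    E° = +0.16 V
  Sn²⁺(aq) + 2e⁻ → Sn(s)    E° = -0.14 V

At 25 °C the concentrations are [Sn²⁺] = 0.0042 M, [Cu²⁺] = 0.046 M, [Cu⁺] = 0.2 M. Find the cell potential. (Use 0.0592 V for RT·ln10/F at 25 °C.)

The Cu²⁺/Cu⁺ couple has the higher reduction potential and acts as the cathode, so E°_cell = +0.16 − (-0.14) = 0.30 V.
Balancing electrons gives n = 2; the reaction quotient is Q = [Sn²⁺]·[Cu⁺]^2/[Cu²⁺]^2 = 0.0794.
At 25 °C, E = E° − (0.0592/n) log Q = 0.30 − (0.0592/2)(-1.100) = 0.300 + 0.033 = 0.333 V.

0.333 V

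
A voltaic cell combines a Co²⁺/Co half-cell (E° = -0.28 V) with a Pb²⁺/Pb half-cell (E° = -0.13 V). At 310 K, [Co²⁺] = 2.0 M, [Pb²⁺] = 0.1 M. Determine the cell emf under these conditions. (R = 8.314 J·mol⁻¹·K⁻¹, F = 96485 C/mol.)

0.110 V

The Pb²⁺/Pb couple has the higher reduction potential and acts as the cathode, so E°_cell = -0.13 − (-0.28) = 0.15 V.
Balancing electrons gives n = 2; the reaction quotient is Q = [Co²⁺]/[Pb²⁺] = 20.0.
E = E° − (RT/nF) ln Q = 0.15 − (8.314×310)/(2×96485) × (2.996) = 0.150 − 0.040 = 0.110 V.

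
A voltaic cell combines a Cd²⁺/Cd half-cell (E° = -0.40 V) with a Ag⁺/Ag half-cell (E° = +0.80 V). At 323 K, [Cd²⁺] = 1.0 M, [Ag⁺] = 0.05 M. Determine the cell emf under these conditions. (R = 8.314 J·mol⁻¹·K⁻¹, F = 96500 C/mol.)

The Ag⁺/Ag couple has the higher reduction potential and acts as the cathode, so E°_cell = +0.80 − (-0.40) = 1.20 V.
Balancing electrons gives n = 2; the reaction quotient is Q = [Cd²⁺]/[Ag⁺]^2 = 400.
E = E° − (RT/nF) ln Q = 1.20 − (8.314×323)/(2×96500) × (5.991) = 1.200 − 0.083 = 1.117 V.

1.12 V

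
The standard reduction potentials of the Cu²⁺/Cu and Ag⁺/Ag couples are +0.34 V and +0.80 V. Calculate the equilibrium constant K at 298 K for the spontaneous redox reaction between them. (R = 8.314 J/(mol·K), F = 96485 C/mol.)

3.6 × 10^15

E°_cell = +0.80 − (+0.34) = 0.46 V, with n = 2 electrons transferred.
At equilibrium E = 0, so the Nernst equation gives ln K = nFE°/RT = (2)(96485)(0.46)/((8.314)(298)) = 35.83.
K = e^35.83 = 3.6 × 10^15.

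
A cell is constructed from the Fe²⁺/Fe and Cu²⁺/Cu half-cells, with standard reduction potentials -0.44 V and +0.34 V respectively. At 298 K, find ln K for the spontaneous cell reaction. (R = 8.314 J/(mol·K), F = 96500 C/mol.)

E°_cell = +0.34 − (-0.44) = 0.78 V, with n = 2 electrons transferred.
At equilibrium E = 0, so the Nernst equation gives ln K = nFE°/RT = (2)(96500)(0.78)/((8.314)(298)) = 60.76.

ln K = 60.8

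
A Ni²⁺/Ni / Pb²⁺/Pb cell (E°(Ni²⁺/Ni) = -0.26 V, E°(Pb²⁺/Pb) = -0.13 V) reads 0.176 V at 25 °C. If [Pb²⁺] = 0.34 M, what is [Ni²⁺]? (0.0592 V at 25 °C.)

From the Nernst equation, log Q = n(E° − E)/0.0592 = 2(0.13 − 0.176)/0.0592 = -1.554, so Q = 0.0279.
With Q = [Ni²⁺]/[Pb²⁺] and the known concentrations, [Ni²⁺] in the numerator gives [Ni²⁺] = 0.0095 M.

0.0095 M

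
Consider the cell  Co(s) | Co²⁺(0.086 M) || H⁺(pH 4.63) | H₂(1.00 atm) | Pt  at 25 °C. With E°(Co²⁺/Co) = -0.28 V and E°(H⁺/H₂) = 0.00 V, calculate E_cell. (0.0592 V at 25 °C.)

0.037 V

The hydrogen couple is the cathode, so E°_cell = 0.28 V; n = 2.
[H⁺] = 10^(−4.63) = 2.3 × 10^-5 M, and Q = [Co²⁺]·P(H₂) / [H⁺]^2 = 1.56 × 10^8.
E = E° − (0.0592/2) log Q = 0.28 − (0.0592/2)(8.194) = 0.037 V.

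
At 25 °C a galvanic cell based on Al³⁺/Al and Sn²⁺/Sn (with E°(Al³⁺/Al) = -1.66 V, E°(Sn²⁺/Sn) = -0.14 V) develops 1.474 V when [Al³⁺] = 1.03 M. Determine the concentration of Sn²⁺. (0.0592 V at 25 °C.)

0.028 M

From the Nernst equation, log Q = n(E° − E)/0.0592 = 6(1.52 − 1.474)/0.0592 = 4.662, so Q = 4.59 × 10^4.
With Q = [Al³⁺]^2/[Sn²⁺]^3 and the known concentrations, [Sn²⁺]^3 in the denominator gives [Sn²⁺] = 0.028 M.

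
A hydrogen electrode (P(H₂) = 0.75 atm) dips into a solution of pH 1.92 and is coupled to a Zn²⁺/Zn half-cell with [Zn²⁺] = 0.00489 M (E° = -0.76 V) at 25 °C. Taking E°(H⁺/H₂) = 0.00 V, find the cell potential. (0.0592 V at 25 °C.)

0.72 V

The hydrogen couple is the cathode, so E°_cell = 0.76 V; n = 2.
[H⁺] = 10^(−1.92) = 0.012 M, and Q = [Zn²⁺]·P(H₂) / [H⁺]^2 = 25.4.
E = E° − (0.0592/2) log Q = 0.76 − (0.0592/2)(1.404) = 0.718 V.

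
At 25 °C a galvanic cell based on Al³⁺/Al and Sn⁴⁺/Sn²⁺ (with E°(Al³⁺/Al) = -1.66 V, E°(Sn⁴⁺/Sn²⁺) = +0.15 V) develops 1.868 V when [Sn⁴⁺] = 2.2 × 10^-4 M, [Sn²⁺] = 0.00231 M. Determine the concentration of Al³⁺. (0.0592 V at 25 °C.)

From the Nernst equation, log Q = n(E° − E)/0.0592 = 6(1.81 − 1.868)/0.0592 = -5.878, so Q = 1.32 × 10^-6.
With Q = [Al³⁺]^2·[Sn²⁺]^3/[Sn⁴⁺]^3 and the known concentrations, [Al³⁺]^2 in the numerator gives [Al³⁺] = 3.4 × 10^-5 M.

3.4 × 10^-5 M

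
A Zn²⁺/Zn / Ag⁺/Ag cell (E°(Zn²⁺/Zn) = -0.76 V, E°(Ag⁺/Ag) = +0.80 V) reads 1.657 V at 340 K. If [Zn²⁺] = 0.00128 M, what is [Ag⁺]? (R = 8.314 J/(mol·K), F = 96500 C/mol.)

0.98 M

From the Nernst equation, ln Q = nF(E° − E)/RT = 2×96500×(1.56 − 1.657)/(8.314×340) = -6.623, so Q = 0.00133.
With Q = [Zn²⁺]/[Ag⁺]^2 and the known concentrations, [Ag⁺]^2 in the denominator gives [Ag⁺] = 0.98 M.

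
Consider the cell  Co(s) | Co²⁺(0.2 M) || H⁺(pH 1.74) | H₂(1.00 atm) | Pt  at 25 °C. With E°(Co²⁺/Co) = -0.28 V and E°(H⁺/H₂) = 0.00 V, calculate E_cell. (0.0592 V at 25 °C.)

The hydrogen couple is the cathode, so E°_cell = 0.28 V; n = 2.
[H⁺] = 10^(−1.74) = 0.018 M, and Q = [Co²⁺]·P(H₂) / [H⁺]^2 = 604.
E = E° − (0.0592/2) log Q = 0.28 − (0.0592/2)(2.781) = 0.198 V.

0.20 V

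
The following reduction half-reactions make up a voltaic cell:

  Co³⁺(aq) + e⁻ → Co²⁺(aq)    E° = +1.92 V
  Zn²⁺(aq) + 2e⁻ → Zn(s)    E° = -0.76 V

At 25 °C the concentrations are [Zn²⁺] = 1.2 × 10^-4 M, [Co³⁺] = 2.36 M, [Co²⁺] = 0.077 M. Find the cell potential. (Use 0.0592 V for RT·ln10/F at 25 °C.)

2.88 V

The Co³⁺/Co²⁺ couple has the higher reduction potential and acts as the cathode, so E°_cell = +1.92 − (-0.76) = 2.68 V.
Balancing electrons gives n = 2; the reaction quotient is Q = [Zn²⁺]·[Co²⁺]^2/[Co³⁺]^2 = 1.28 × 10^-7.
At 25 °C, E = E° − (0.0592/n) log Q = 2.68 − (0.0592/2)(-6.894) = 2.680 + 0.204 = 2.884 V.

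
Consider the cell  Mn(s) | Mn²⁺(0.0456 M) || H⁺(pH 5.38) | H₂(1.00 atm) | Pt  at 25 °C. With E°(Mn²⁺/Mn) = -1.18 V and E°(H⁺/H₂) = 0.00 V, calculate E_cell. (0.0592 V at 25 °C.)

The hydrogen couple is the cathode, so E°_cell = 1.18 V; n = 2.
[H⁺] = 10^(−5.38) = 4.2 × 10^-6 M, and Q = [Mn²⁺]·P(H₂) / [H⁺]^2 = 2.62 × 10^9.
E = E° − (0.0592/2) log Q = 1.18 − (0.0592/2)(9.419) = 0.901 V.

0.90 V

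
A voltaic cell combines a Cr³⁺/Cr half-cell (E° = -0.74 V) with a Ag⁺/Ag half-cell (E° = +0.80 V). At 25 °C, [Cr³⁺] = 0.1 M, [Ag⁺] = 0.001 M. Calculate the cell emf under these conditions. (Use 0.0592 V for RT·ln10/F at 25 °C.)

The Ag⁺/Ag couple has the higher reduction potential and acts as the cathode, so E°_cell = +0.80 − (-0.74) = 1.54 V.
Balancing electrons gives n = 3; the reaction quotient is Q = [Cr³⁺]/[Ag⁺]^3 = 1 × 10^8.
At 25 °C, E = E° − (0.0592/n) log Q = 1.54 − (0.0592/3)(8.000) = 1.540 − 0.158 = 1.382 V.

1.38 V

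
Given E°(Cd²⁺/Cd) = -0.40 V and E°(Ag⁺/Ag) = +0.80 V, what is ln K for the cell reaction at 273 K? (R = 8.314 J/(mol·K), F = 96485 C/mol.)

E°_cell = +0.80 − (-0.40) = 1.20 V, with n = 2 electrons transferred.
At equilibrium E = 0, so the Nernst equation gives ln K = nFE°/RT = (2)(96485)(1.20)/((8.314)(273)) = 102.02.

ln K = 102.0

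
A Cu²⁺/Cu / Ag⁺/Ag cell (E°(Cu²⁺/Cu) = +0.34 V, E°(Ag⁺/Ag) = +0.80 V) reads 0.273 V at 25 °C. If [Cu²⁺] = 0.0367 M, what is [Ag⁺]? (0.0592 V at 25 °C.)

From the Nernst equation, log Q = n(E° − E)/0.0592 = 2(0.46 − 0.273)/0.0592 = 6.318, so Q = 2.08 × 10^6.
With Q = [Cu²⁺]/[Ag⁺]^2 and the known concentrations, [Ag⁺]^2 in the denominator gives [Ag⁺] = 1.3 × 10^-4 M.

1.3 × 10^-4 M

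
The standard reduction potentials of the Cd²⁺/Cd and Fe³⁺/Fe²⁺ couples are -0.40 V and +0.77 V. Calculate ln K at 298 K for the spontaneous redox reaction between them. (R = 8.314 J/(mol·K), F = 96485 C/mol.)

E°_cell = +0.77 − (-0.40) = 1.17 V, with n = 2 electrons transferred.
At equilibrium E = 0, so the Nernst equation gives ln K = nFE°/RT = (2)(96485)(1.17)/((8.314)(298)) = 91.13.

ln K = 91.1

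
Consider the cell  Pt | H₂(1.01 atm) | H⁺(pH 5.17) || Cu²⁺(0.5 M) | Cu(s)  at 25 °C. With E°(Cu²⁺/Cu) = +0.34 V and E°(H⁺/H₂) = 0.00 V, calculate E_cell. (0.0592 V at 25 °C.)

0.64 V

The Cu²⁺/Cu couple is the cathode, so E°_cell = 0.34 V; n = 2.
[H⁺] = 10^(−5.17) = 6.8 × 10^-6 M, and Q = [H⁺]^2 / ([Cu²⁺]·P(H₂)) = 9.05 × 10^-11.
E = E° − (0.0592/2) log Q = 0.34 − (0.0592/2)(-10.043) = 0.637 V.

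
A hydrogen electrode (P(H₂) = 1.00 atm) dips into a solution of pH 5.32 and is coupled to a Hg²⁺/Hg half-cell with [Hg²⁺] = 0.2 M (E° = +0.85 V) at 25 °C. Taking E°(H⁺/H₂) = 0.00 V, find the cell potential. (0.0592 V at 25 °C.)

1.14 V

The Hg²⁺/Hg couple is the cathode, so E°_cell = 0.85 V; n = 2.
[H⁺] = 10^(−5.32) = 4.8 × 10^-6 M, and Q = [H⁺]^2 / ([Hg²⁺]·P(H₂)) = 1.15 × 10^-10.
E = E° − (0.0592/2) log Q = 0.85 − (0.0592/2)(-9.941) = 1.144 V.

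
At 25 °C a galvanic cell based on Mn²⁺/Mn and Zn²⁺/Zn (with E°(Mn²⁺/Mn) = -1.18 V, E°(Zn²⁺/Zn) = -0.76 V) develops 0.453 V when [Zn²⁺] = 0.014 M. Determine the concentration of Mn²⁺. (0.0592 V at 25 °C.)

From the Nernst equation, log Q = n(E° − E)/0.0592 = 2(0.42 − 0.453)/0.0592 = -1.115, so Q = 0.0768.
With Q = [Mn²⁺]/[Zn²⁺] and the known concentrations, [Mn²⁺] in the numerator gives [Mn²⁺] = 0.0011 M.

0.0011 M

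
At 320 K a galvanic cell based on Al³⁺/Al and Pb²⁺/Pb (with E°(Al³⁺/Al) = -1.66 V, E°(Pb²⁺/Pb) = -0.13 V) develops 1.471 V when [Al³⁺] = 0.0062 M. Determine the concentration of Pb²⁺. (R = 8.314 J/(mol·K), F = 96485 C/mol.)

From the Nernst equation, ln Q = nF(E° − E)/RT = 6×96485×(1.53 − 1.471)/(8.314×320) = 12.838, so Q = 3.76 × 10^5.
With Q = [Al³⁺]^2/[Pb²⁺]^3 and the known concentrations, [Pb²⁺]^3 in the denominator gives [Pb²⁺] = 4.7 × 10^-4 M.

4.7 × 10^-4 M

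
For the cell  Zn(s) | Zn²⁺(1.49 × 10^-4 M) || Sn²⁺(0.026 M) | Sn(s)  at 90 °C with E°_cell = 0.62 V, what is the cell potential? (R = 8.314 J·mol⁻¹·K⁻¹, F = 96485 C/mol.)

Balancing electrons gives n = 2; the reaction quotient is Q = [Zn²⁺]/[Sn²⁺] = 0.00573.
E = E° − (RT/nF) ln Q = 0.62 − (8.314×363)/(2×96485) × (-5.162) = 0.620 + 0.081 = 0.701 V.

0.701 V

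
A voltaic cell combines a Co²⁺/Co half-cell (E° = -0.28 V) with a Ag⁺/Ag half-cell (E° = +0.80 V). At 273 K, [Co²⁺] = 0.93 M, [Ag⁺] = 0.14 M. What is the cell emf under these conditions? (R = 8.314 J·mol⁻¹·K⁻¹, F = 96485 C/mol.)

1.03 V

The Ag⁺/Ag couple has the higher reduction potential and acts as the cathode, so E°_cell = +0.80 − (-0.28) = 1.08 V.
Balancing electrons gives n = 2; the reaction quotient is Q = [Co²⁺]/[Ag⁺]^2 = 47.4.
E = E° − (RT/nF) ln Q = 1.08 − (8.314×273)/(2×96485) × (3.860) = 1.080 − 0.045 = 1.035 V.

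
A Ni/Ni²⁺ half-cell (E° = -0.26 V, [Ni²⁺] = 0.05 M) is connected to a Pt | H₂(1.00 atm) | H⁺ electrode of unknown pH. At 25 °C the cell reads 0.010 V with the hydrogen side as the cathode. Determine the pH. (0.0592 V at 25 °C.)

E°_cell = 0.26 V and n = 2.
log Q = n(E° − E)/0.0592 = 2×(0.26 − 0.010)/0.0592 = 8.446.
With Q = [Ni²⁺]·P(H₂) / [H⁺]^2, solving for [H⁺] gives log[H⁺] = -4.873, so pH = 4.87.

pH = 4.87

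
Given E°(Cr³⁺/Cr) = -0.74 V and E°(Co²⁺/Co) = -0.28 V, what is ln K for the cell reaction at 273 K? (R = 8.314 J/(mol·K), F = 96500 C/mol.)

ln K = 117.3

E°_cell = -0.28 − (-0.74) = 0.46 V, with n = 6 electrons transferred.
At equilibrium E = 0, so the Nernst equation gives ln K = nFE°/RT = (6)(96500)(0.46)/((8.314)(273)) = 117.34.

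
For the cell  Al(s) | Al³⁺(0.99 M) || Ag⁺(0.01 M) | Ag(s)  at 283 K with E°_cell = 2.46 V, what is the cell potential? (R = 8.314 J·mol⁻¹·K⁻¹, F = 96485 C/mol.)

2.35 V

Balancing electrons gives n = 3; the reaction quotient is Q = [Al³⁺]/[Ag⁺]^3 = 9.9 × 10^5.
E = E° − (RT/nF) ln Q = 2.46 − (8.314×283)/(3×96485) × (13.805) = 2.460 − 0.112 = 2.348 V.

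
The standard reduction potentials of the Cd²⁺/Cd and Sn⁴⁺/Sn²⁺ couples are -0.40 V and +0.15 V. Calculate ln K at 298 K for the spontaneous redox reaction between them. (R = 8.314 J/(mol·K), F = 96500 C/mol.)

E°_cell = +0.15 − (-0.40) = 0.55 V, with n = 2 electrons transferred.
At equilibrium E = 0, so the Nernst equation gives ln K = nFE°/RT = (2)(96500)(0.55)/((8.314)(298)) = 42.84.

ln K = 42.8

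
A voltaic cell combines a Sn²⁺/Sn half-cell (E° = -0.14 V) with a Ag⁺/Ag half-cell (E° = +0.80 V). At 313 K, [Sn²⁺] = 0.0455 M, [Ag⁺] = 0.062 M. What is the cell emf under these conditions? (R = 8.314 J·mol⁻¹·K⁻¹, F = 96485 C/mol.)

0.907 V

The Ag⁺/Ag couple has the higher reduction potential and acts as the cathode, so E°_cell = +0.80 − (-0.14) = 0.94 V.
Balancing electrons gives n = 2; the reaction quotient is Q = [Sn²⁺]/[Ag⁺]^2 = 11.8.
E = E° − (RT/nF) ln Q = 0.94 − (8.314×313)/(2×96485) × (2.471) = 0.940 − 0.033 = 0.907 V.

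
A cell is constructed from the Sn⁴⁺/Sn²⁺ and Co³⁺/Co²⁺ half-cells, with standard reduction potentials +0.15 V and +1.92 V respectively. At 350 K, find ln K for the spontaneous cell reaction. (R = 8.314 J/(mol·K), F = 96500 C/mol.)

ln K = 117.4

E°_cell = +1.92 − (+0.15) = 1.77 V, with n = 2 electrons transferred.
At equilibrium E = 0, so the Nernst equation gives ln K = nFE°/RT = (2)(96500)(1.77)/((8.314)(350)) = 117.40.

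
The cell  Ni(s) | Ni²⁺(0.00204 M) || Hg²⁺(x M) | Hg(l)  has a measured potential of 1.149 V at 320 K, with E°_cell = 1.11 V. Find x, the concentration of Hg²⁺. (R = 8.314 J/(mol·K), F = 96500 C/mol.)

From the Nernst equation, ln Q = nF(E° − E)/RT = 2×96500×(1.11 − 1.149)/(8.314×320) = -2.829, so Q = 0.0591.
With Q = [Ni²⁺]/[Hg²⁺] and the known concentrations, [Hg²⁺] in the denominator gives [Hg²⁺] = 0.035 M.

0.035 M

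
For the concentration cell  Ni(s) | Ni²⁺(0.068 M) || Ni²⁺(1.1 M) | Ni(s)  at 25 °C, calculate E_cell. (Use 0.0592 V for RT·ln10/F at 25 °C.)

0.036 V

Both half-cells are Ni²⁺/Ni, so E°_cell = 0. The concentrated side is the cathode; the cell reaction moves Ni²⁺ from high to low concentration with n = 2.
Q = [Ni²⁺]_dilute/[Ni²⁺]_conc = 0.068/1.1 = 0.0618.
E = 0 − (0.0592/2) log Q = −(0.0592/2)(-1.209) = 0.0358 V.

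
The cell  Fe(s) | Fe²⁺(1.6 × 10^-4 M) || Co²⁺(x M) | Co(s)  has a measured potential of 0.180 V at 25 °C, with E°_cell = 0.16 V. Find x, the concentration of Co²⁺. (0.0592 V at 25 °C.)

7.6 × 10^-4 M

From the Nernst equation, log Q = n(E° − E)/0.0592 = 2(0.16 − 0.180)/0.0592 = -0.676, so Q = 0.211.
With Q = [Fe²⁺]/[Co²⁺] and the known concentrations, [Co²⁺] in the denominator gives [Co²⁺] = 7.6 × 10^-4 M.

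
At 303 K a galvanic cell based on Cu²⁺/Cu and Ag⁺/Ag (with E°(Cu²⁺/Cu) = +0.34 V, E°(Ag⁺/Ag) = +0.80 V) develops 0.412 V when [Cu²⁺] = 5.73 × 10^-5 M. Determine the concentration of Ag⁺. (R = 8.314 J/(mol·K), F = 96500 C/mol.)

From the Nernst equation, ln Q = nF(E° − E)/RT = 2×96500×(0.46 − 0.412)/(8.314×303) = 3.677, so Q = 39.5.
With Q = [Cu²⁺]/[Ag⁺]^2 and the known concentrations, [Ag⁺]^2 in the denominator gives [Ag⁺] = 0.0012 M.

0.0012 M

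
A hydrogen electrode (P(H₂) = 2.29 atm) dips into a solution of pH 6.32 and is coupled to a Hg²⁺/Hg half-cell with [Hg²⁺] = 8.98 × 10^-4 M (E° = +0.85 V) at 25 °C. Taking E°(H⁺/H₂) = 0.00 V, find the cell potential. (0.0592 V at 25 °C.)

The Hg²⁺/Hg couple is the cathode, so E°_cell = 0.85 V; n = 2.
[H⁺] = 10^(−6.32) = 4.8 × 10^-7 M, and Q = [H⁺]^2 / ([Hg²⁺]·P(H₂)) = 1.11 × 10^-10.
E = E° − (0.0592/2) log Q = 0.85 − (0.0592/2)(-9.953) = 1.145 V.

1.14 V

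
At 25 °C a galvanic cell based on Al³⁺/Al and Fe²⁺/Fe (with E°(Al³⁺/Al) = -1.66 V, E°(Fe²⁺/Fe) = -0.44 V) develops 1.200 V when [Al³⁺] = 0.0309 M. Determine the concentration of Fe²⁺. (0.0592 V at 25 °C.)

From the Nernst equation, log Q = n(E° − E)/0.0592 = 6(1.22 − 1.200)/0.0592 = 2.027, so Q = 106.
With Q = [Al³⁺]^2/[Fe²⁺]^3 and the known concentrations, [Fe²⁺]^3 in the denominator gives [Fe²⁺] = 0.021 M.

0.021 M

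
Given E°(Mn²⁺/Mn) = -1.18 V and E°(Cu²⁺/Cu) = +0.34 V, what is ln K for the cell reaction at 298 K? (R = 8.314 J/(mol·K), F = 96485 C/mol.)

ln K = 118.4

E°_cell = +0.34 − (-1.18) = 1.52 V, with n = 2 electrons transferred.
At equilibrium E = 0, so the Nernst equation gives ln K = nFE°/RT = (2)(96485)(1.52)/((8.314)(298)) = 118.39.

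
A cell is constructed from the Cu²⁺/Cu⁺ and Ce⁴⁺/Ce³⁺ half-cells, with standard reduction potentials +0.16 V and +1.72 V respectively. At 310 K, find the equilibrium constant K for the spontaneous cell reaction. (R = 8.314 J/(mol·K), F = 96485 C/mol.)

E°_cell = +1.72 − (+0.16) = 1.56 V, with n = 1 electron transferred.
At equilibrium E = 0, so the Nernst equation gives ln K = nFE°/RT = (1)(96485)(1.56)/((8.314)(310)) = 58.40.
K = e^58.40 = 2.3 × 10^25.

2.3 × 10^25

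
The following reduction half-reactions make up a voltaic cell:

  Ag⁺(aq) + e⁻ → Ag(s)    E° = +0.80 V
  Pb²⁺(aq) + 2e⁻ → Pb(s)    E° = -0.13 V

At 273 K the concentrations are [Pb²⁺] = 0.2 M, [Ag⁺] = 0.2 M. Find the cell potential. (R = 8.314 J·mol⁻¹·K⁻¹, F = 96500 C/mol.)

The Ag⁺/Ag couple has the higher reduction potential and acts as the cathode, so E°_cell = +0.80 − (-0.13) = 0.93 V.
Balancing electrons gives n = 2; the reaction quotient is Q = [Pb²⁺]/[Ag⁺]^2 = 5.00.
E = E° − (RT/nF) ln Q = 0.93 − (8.314×273)/(2×96500) × (1.609) = 0.930 − 0.019 = 0.911 V.

0.911 V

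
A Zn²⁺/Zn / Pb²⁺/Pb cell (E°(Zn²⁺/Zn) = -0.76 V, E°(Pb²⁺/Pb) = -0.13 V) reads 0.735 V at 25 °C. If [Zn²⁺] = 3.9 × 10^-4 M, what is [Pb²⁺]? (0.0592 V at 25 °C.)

1.4 M

From the Nernst equation, log Q = n(E° − E)/0.0592 = 2(0.63 − 0.735)/0.0592 = -3.547, so Q = 2.84 × 10^-4.
With Q = [Zn²⁺]/[Pb²⁺] and the known concentrations, [Pb²⁺] in the denominator gives [Pb²⁺] = 1.4 M.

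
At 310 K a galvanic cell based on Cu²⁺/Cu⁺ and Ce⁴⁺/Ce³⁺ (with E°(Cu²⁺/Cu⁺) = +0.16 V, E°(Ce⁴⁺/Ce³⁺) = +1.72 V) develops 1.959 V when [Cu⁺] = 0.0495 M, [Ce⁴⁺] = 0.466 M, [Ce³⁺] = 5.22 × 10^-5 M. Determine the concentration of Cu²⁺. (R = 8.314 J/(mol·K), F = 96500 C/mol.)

From the Nernst equation, ln Q = nF(E° − E)/RT = 1×96500×(1.56 − 1.959)/(8.314×310) = -14.939, so Q = 3.25 × 10^-7.
With Q = [Cu²⁺]·[Ce³⁺]/([Cu⁺]·[Ce⁴⁺]) and the known concentrations, [Cu²⁺] in the numerator gives [Cu²⁺] = 1.4 × 10^-4 M.

1.4 × 10^-4 M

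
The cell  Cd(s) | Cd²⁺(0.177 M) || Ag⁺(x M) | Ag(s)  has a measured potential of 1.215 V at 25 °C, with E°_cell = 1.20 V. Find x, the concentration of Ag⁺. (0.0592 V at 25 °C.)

0.75 M

From the Nernst equation, log Q = n(E° − E)/0.0592 = 2(1.20 − 1.215)/0.0592 = -0.507, so Q = 0.311.
With Q = [Cd²⁺]/[Ag⁺]^2 and the known concentrations, [Ag⁺]^2 in the denominator gives [Ag⁺] = 0.75 M.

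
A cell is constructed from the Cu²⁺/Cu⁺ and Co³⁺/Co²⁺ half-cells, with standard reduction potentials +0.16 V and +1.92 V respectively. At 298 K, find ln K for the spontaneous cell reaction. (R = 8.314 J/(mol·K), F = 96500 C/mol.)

ln K = 68.6

E°_cell = +1.92 − (+0.16) = 1.76 V, with n = 1 electron transferred.
At equilibrium E = 0, so the Nernst equation gives ln K = nFE°/RT = (1)(96500)(1.76)/((8.314)(298)) = 68.55.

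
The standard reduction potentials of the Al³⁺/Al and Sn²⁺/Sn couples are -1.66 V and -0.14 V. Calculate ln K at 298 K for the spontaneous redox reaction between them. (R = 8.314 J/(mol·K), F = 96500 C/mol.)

ln K = 355.2

E°_cell = -0.14 − (-1.66) = 1.52 V, with n = 6 electrons transferred.
At equilibrium E = 0, so the Nernst equation gives ln K = nFE°/RT = (6)(96500)(1.52)/((8.314)(298)) = 355.22.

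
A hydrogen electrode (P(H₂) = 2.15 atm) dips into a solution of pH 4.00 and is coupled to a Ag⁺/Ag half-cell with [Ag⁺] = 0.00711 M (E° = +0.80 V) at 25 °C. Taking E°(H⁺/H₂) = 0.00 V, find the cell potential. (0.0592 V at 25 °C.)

The Ag⁺/Ag couple is the cathode, so E°_cell = 0.80 V; n = 2.
[H⁺] = 10^(−4.00) = 1 × 10^-4 M, and Q = [H⁺]^2 / ([Ag⁺]^2·P(H₂)) = 9.2 × 10^-5.
E = E° − (0.0592/2) log Q = 0.80 − (0.0592/2)(-4.036) = 0.919 V.

0.92 V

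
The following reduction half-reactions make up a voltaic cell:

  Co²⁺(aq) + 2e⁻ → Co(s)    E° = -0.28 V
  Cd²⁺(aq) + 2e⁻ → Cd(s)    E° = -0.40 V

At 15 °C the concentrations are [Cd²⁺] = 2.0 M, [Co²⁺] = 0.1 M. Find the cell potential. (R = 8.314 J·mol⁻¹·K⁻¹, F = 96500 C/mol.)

0.083 V

The Co²⁺/Co couple has the higher reduction potential and acts as the cathode, so E°_cell = -0.28 − (-0.40) = 0.12 V.
Balancing electrons gives n = 2; the reaction quotient is Q = [Cd²⁺]/[Co²⁺] = 20.0.
E = E° − (RT/nF) ln Q = 0.12 − (8.314×288)/(2×96500) × (2.996) = 0.120 − 0.037 = 0.083 V.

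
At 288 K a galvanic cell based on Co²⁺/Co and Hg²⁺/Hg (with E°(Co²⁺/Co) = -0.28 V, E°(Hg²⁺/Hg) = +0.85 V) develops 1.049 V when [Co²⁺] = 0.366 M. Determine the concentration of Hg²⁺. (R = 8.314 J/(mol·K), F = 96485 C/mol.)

From the Nernst equation, ln Q = nF(E° − E)/RT = 2×96485×(1.13 − 1.049)/(8.314×288) = 6.528, so Q = 684.
With Q = [Co²⁺]/[Hg²⁺] and the known concentrations, [Hg²⁺] in the denominator gives [Hg²⁺] = 5.4 × 10^-4 M.

5.4 × 10^-4 M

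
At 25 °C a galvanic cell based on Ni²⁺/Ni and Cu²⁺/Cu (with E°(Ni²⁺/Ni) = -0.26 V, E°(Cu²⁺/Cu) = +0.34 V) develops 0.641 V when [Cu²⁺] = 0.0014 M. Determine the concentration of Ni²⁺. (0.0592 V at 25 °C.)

5.8 × 10^-5 M

From the Nernst equation, log Q = n(E° − E)/0.0592 = 2(0.60 − 0.641)/0.0592 = -1.385, so Q = 0.0412.
With Q = [Ni²⁺]/[Cu²⁺] and the known concentrations, [Ni²⁺] in the numerator gives [Ni²⁺] = 5.8 × 10^-5 M.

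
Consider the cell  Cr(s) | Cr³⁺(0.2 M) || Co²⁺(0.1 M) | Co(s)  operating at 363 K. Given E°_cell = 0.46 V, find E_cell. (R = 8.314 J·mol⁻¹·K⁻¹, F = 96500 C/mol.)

Balancing electrons gives n = 6; the reaction quotient is Q = [Cr³⁺]^2/[Co²⁺]^3 = 40.0.
E = E° − (RT/nF) ln Q = 0.46 − (8.314×363)/(6×96500) × (3.689) = 0.460 − 0.019 = 0.441 V.

0.441 V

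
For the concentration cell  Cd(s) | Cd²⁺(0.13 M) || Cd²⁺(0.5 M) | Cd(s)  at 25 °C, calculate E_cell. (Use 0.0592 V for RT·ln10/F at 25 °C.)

0.017 V

Both half-cells are Cd²⁺/Cd, so E°_cell = 0. The concentrated side is the cathode; the cell reaction moves Cd²⁺ from high to low concentration with n = 2.
Q = [Cd²⁺]_dilute/[Cd²⁺]_conc = 0.13/0.5 = 0.260.
E = 0 − (0.0592/2) log Q = −(0.0592/2)(-0.585) = 0.0173 V.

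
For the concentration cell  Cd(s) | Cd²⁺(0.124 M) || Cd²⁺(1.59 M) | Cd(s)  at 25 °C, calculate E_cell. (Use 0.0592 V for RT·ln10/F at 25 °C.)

Both half-cells are Cd²⁺/Cd, so E°_cell = 0. The concentrated side is the cathode; the cell reaction moves Cd²⁺ from high to low concentration with n = 2.
Q = [Cd²⁺]_dilute/[Cd²⁺]_conc = 0.124/1.59 = 0.0780.
E = 0 − (0.0592/2) log Q = −(0.0592/2)(-1.108) = 0.0328 V.

0.033 V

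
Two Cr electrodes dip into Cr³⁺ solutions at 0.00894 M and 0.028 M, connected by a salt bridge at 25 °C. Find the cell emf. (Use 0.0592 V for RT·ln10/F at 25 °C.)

Both half-cells are Cr³⁺/Cr, so E°_cell = 0. The concentrated side is the cathode; the cell reaction moves Cr³⁺ from high to low concentration with n = 3.
Q = [Cr³⁺]_dilute/[Cr³⁺]_conc = 0.00894/0.028 = 0.319.
E = 0 − (0.0592/3) log Q = −(0.0592/3)(-0.496) = 0.0098 V.

0.010 V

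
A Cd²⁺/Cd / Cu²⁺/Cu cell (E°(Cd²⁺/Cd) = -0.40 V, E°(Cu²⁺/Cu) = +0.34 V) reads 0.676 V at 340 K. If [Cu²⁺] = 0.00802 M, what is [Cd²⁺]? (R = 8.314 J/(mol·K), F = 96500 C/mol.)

From the Nernst equation, ln Q = nF(E° − E)/RT = 2×96500×(0.74 − 0.676)/(8.314×340) = 4.370, so Q = 79.0.
With Q = [Cd²⁺]/[Cu²⁺] and the known concentrations, [Cd²⁺] in the numerator gives [Cd²⁺] = 0.63 M.

0.63 M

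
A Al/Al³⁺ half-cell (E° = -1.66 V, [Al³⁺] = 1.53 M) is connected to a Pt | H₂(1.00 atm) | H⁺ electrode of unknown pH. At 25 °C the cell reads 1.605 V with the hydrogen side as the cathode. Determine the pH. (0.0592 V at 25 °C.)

pH = 0.87

E°_cell = 1.66 V and n = 6.
log Q = n(E° − E)/0.0592 = 6×(1.66 − 1.605)/0.0592 = 5.574.
With Q = [Al³⁺]^2·P(H₂)^3 / [H⁺]^6, solving for [H⁺] gives log[H⁺] = -0.867, so pH = 0.87.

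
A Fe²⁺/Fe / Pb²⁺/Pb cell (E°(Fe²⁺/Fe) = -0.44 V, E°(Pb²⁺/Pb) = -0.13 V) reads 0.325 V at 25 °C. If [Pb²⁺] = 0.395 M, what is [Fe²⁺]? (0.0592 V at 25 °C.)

0.12 M

From the Nernst equation, log Q = n(E° − E)/0.0592 = 2(0.31 − 0.325)/0.0592 = -0.507, so Q = 0.311.
With Q = [Fe²⁺]/[Pb²⁺] and the known concentrations, [Fe²⁺] in the numerator gives [Fe²⁺] = 0.12 M.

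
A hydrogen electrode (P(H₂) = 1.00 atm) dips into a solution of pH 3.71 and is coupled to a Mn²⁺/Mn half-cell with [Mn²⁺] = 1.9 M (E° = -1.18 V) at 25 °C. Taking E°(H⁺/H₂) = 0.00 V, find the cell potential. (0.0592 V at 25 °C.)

The hydrogen couple is the cathode, so E°_cell = 1.18 V; n = 2.
[H⁺] = 10^(−3.71) = 1.9 × 10^-4 M, and Q = [Mn²⁺]·P(H₂) / [H⁺]^2 = 5 × 10^7.
E = E° − (0.0592/2) log Q = 1.18 − (0.0592/2)(7.699) = 0.952 V.

0.95 V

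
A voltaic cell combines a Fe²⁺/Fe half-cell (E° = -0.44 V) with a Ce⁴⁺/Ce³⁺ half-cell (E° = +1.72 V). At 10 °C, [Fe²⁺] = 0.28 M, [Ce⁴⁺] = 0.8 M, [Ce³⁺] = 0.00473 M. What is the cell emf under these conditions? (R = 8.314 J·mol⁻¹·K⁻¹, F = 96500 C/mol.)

The Ce⁴⁺/Ce³⁺ couple has the higher reduction potential and acts as the cathode, so E°_cell = +1.72 − (-0.44) = 2.16 V.
Balancing electrons gives n = 2; the reaction quotient is Q = [Fe²⁺]·[Ce³⁺]^2/[Ce⁴⁺]^2 = 9.79 × 10^-6.
E = E° − (RT/nF) ln Q = 2.16 − (8.314×283)/(2×96500) × (-11.534) = 2.160 + 0.141 = 2.301 V.

2.30 V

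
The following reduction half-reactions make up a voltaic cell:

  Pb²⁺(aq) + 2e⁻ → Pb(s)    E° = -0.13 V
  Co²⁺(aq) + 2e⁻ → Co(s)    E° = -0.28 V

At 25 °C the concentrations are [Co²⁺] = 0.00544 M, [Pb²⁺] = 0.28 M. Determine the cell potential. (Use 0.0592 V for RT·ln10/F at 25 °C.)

0.201 V

The Pb²⁺/Pb couple has the higher reduction potential and acts as the cathode, so E°_cell = -0.13 − (-0.28) = 0.15 V.
Balancing electrons gives n = 2; the reaction quotient is Q = [Co²⁺]/[Pb²⁺] = 0.0194.
At 25 °C, E = E° − (0.0592/n) log Q = 0.15 − (0.0592/2)(-1.712) = 0.150 + 0.051 = 0.201 V.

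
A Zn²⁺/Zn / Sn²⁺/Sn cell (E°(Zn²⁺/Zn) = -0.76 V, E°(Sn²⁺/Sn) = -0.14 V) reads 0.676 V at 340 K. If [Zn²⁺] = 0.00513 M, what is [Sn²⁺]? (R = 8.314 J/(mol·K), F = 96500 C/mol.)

0.23 M

From the Nernst equation, ln Q = nF(E° − E)/RT = 2×96500×(0.62 − 0.676)/(8.314×340) = -3.823, so Q = 0.0219.
With Q = [Zn²⁺]/[Sn²⁺] and the known concentrations, [Sn²⁺] in the denominator gives [Sn²⁺] = 0.23 M.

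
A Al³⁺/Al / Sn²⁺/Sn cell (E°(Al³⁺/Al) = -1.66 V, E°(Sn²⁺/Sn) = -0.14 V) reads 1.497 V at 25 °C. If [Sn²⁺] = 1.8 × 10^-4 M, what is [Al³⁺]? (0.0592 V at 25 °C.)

From the Nernst equation, log Q = n(E° − E)/0.0592 = 6(1.52 − 1.497)/0.0592 = 2.331, so Q = 214.
With Q = [Al³⁺]^2/[Sn²⁺]^3 and the known concentrations, [Al³⁺]^2 in the numerator gives [Al³⁺] = 3.5 × 10^-5 M.

3.5 × 10^-5 M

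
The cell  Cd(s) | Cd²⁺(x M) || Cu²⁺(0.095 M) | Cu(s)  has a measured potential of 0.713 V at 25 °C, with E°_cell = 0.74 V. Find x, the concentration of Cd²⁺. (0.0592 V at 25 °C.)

0.78 M

From the Nernst equation, log Q = n(E° − E)/0.0592 = 2(0.74 − 0.713)/0.0592 = 0.912, so Q = 8.17.
With Q = [Cd²⁺]/[Cu²⁺] and the known concentrations, [Cd²⁺] in the numerator gives [Cd²⁺] = 0.78 M.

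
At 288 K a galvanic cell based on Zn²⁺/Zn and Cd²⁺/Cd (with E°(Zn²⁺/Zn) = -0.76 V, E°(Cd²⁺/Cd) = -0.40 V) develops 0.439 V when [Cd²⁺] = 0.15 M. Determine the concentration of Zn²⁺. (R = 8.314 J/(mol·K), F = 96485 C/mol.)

2.6 × 10^-4 M

From the Nernst equation, ln Q = nF(E° − E)/RT = 2×96485×(0.36 − 0.439)/(8.314×288) = -6.367, so Q = 0.00172.
With Q = [Zn²⁺]/[Cd²⁺] and the known concentrations, [Zn²⁺] in the numerator gives [Zn²⁺] = 2.6 × 10^-4 M.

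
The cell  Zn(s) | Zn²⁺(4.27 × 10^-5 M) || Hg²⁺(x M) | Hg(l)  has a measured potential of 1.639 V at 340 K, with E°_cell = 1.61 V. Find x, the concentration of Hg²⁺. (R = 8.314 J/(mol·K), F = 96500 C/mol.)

From the Nernst equation, ln Q = nF(E° − E)/RT = 2×96500×(1.61 − 1.639)/(8.314×340) = -1.980, so Q = 0.138.
With Q = [Zn²⁺]/[Hg²⁺] and the known concentrations, [Hg²⁺] in the denominator gives [Hg²⁺] = 3.1 × 10^-4 M.

3.1 × 10^-4 M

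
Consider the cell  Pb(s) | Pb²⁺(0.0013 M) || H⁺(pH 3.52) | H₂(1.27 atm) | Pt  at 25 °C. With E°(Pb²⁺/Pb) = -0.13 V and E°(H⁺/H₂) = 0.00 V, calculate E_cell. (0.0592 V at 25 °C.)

0.004 V

The hydrogen couple is the cathode, so E°_cell = 0.13 V; n = 2.
[H⁺] = 10^(−3.52) = 3 × 10^-4 M, and Q = [Pb²⁺]·P(H₂) / [H⁺]^2 = 1.81 × 10^4.
E = E° − (0.0592/2) log Q = 0.13 − (0.0592/2)(4.258) = 0.004 V.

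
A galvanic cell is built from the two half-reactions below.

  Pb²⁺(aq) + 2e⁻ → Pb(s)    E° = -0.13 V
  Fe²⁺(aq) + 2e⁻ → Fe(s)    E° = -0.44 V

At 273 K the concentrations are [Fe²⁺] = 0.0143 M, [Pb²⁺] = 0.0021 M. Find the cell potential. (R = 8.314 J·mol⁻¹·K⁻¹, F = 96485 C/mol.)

The Pb²⁺/Pb couple has the higher reduction potential and acts as the cathode, so E°_cell = -0.13 − (-0.44) = 0.31 V.
Balancing electrons gives n = 2; the reaction quotient is Q = [Fe²⁺]/[Pb²⁺] = 6.81.
E = E° − (RT/nF) ln Q = 0.31 − (8.314×273)/(2×96485) × (1.918) = 0.310 − 0.023 = 0.287 V.

0.287 V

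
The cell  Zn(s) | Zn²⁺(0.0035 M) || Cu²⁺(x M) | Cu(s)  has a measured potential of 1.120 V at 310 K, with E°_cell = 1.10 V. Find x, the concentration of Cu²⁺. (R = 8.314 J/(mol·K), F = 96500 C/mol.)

0.016 M

From the Nernst equation, ln Q = nF(E° − E)/RT = 2×96500×(1.10 − 1.120)/(8.314×310) = -1.498, so Q = 0.224.
With Q = [Zn²⁺]/[Cu²⁺] and the known concentrations, [Cu²⁺] in the denominator gives [Cu²⁺] = 0.016 M.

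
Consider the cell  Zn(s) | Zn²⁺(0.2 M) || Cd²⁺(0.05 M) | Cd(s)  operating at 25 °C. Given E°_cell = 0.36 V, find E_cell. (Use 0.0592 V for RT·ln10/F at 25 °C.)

Balancing electrons gives n = 2; the reaction quotient is Q = [Zn²⁺]/[Cd²⁺] = 4.00.
At 25 °C, E = E° − (0.0592/n) log Q = 0.36 − (0.0592/2)(0.602) = 0.360 − 0.018 = 0.342 V.

0.342 V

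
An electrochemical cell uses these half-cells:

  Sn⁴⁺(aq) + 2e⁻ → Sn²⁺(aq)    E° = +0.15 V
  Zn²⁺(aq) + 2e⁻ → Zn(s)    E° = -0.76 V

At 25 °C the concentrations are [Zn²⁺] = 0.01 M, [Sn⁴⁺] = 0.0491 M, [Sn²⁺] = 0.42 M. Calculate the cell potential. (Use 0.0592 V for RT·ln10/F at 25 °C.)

The Sn⁴⁺/Sn²⁺ couple has the higher reduction potential and acts as the cathode, so E°_cell = +0.15 − (-0.76) = 0.91 V.
Balancing electrons gives n = 2; the reaction quotient is Q = [Zn²⁺]·[Sn²⁺]/[Sn⁴⁺] = 0.0855.
At 25 °C, E = E° − (0.0592/n) log Q = 0.91 − (0.0592/2)(-1.068) = 0.910 + 0.032 = 0.942 V.

0.942 V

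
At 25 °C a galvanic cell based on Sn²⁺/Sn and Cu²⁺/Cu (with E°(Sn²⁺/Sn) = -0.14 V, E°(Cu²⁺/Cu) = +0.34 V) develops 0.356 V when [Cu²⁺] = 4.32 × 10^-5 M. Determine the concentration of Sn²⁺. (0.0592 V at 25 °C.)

From the Nernst equation, log Q = n(E° − E)/0.0592 = 2(0.48 − 0.356)/0.0592 = 4.189, so Q = 1.55 × 10^4.
With Q = [Sn²⁺]/[Cu²⁺] and the known concentrations, [Sn²⁺] in the numerator gives [Sn²⁺] = 0.67 M.

0.67 M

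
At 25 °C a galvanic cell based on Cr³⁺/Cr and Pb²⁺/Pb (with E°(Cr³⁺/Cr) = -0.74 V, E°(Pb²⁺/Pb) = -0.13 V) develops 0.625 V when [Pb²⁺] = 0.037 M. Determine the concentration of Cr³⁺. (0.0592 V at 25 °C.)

0.0012 M

From the Nernst equation, log Q = n(E° − E)/0.0592 = 6(0.61 − 0.625)/0.0592 = -1.520, so Q = 0.0302.
With Q = [Cr³⁺]^2/[Pb²⁺]^3 and the known concentrations, [Cr³⁺]^2 in the numerator gives [Cr³⁺] = 0.0012 M.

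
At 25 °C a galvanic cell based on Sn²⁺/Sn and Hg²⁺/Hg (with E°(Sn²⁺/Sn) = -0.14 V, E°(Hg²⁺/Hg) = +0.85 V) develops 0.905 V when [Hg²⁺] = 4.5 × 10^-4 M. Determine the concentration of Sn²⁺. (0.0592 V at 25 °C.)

0.33 M

From the Nernst equation, log Q = n(E° − E)/0.0592 = 2(0.99 − 0.905)/0.0592 = 2.872, so Q = 744.
With Q = [Sn²⁺]/[Hg²⁺] and the known concentrations, [Sn²⁺] in the numerator gives [Sn²⁺] = 0.33 M.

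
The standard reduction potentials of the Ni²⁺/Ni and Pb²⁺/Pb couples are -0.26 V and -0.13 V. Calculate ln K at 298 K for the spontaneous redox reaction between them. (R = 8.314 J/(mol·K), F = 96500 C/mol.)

E°_cell = -0.13 − (-0.26) = 0.13 V, with n = 2 electrons transferred.
At equilibrium E = 0, so the Nernst equation gives ln K = nFE°/RT = (2)(96500)(0.13)/((8.314)(298)) = 10.13.

ln K = 10.1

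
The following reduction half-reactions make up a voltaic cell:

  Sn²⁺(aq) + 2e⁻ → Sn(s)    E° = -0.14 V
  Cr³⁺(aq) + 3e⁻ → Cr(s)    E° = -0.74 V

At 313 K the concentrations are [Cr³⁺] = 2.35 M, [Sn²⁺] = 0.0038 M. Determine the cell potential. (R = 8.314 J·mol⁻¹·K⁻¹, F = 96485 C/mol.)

The Sn²⁺/Sn couple has the higher reduction potential and acts as the cathode, so E°_cell = -0.14 − (-0.74) = 0.60 V.
Balancing electrons gives n = 6; the reaction quotient is Q = [Cr³⁺]^2/[Sn²⁺]^3 = 1.01 × 10^8.
E = E° − (RT/nF) ln Q = 0.60 − (8.314×313)/(6×96485) × (18.427) = 0.600 − 0.083 = 0.517 V.

0.517 V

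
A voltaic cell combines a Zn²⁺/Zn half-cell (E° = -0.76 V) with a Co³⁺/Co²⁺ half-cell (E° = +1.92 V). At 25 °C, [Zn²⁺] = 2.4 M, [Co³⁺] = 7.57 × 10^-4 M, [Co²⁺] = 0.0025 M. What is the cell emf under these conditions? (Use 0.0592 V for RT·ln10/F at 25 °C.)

2.64 V

The Co³⁺/Co²⁺ couple has the higher reduction potential and acts as the cathode, so E°_cell = +1.92 − (-0.76) = 2.68 V.
Balancing electrons gives n = 2; the reaction quotient is Q = [Zn²⁺]·[Co²⁺]^2/[Co³⁺]^2 = 26.2.
At 25 °C, E = E° − (0.0592/n) log Q = 2.68 − (0.0592/2)(1.418) = 2.680 − 0.042 = 2.638 V.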